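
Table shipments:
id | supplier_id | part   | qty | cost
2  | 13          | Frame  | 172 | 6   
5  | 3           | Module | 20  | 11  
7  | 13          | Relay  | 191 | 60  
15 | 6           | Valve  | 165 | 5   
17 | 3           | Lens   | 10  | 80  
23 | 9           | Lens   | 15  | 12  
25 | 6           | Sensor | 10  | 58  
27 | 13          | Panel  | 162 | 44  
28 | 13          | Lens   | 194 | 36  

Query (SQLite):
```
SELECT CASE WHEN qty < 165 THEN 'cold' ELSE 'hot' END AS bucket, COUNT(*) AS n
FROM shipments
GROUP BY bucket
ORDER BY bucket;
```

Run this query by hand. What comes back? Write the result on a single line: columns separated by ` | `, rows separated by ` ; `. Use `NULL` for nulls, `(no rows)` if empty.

cold | 5 ; hot | 4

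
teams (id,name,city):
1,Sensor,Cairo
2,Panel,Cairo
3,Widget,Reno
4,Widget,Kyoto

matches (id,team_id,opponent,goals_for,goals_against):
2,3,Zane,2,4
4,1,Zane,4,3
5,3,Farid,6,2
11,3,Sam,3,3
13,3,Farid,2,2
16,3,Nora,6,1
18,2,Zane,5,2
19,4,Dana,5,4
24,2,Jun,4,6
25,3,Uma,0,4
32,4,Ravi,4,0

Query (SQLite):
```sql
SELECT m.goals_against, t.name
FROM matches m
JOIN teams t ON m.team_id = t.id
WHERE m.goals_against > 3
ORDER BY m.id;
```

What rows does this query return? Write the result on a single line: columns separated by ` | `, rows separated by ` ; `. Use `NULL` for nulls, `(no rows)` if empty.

4 | Widget ; 4 | Widget ; 6 | Panel ; 4 | Widget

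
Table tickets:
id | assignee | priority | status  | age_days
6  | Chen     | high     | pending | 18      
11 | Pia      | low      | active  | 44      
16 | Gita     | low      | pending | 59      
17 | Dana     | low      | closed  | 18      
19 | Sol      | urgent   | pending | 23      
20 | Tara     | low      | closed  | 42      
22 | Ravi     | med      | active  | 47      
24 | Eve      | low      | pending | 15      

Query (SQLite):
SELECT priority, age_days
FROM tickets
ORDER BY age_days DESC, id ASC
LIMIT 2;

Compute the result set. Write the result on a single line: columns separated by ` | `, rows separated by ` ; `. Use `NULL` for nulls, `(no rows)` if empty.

low | 59 ; med | 47

Sort by age_days desc, tiebreak id asc: (59, id=16), (47, id=22), (44, id=11), (42, id=20), (23, id=19) …. Take first 2.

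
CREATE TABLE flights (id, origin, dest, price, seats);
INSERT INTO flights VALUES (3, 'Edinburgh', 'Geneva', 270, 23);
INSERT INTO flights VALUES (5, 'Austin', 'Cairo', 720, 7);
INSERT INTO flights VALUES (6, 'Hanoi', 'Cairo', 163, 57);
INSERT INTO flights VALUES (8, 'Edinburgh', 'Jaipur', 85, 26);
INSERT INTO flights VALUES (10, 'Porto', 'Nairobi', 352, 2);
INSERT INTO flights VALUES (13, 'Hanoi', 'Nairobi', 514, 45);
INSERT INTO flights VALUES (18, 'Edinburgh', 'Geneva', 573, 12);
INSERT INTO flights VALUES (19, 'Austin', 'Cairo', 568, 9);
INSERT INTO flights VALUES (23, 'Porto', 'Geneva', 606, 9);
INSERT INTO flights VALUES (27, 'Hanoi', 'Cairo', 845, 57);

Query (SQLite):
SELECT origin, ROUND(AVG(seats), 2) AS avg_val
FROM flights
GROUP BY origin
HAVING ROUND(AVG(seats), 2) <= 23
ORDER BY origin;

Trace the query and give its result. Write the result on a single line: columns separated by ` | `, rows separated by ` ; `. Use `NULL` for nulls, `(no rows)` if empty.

Partition flights by origin; compute ROUND(AVG(seats), 2) within each group.
HAVING: keep groups where ROUND(AVG(seats), 2) <= 23.
  Austin: ids {5, 19} → ROUND(AVG(seats), 2)=8
  Edinburgh: ids {3, 8, 18} → ROUND(AVG(seats), 2)=20.33
  Hanoi: ids {6, 13, 27} → ROUND(AVG(seats), 2)=53
  Porto: ids {10, 23} → ROUND(AVG(seats), 2)=5.5

Austin | 8 ; Edinburgh | 20.33 ; Porto | 5.5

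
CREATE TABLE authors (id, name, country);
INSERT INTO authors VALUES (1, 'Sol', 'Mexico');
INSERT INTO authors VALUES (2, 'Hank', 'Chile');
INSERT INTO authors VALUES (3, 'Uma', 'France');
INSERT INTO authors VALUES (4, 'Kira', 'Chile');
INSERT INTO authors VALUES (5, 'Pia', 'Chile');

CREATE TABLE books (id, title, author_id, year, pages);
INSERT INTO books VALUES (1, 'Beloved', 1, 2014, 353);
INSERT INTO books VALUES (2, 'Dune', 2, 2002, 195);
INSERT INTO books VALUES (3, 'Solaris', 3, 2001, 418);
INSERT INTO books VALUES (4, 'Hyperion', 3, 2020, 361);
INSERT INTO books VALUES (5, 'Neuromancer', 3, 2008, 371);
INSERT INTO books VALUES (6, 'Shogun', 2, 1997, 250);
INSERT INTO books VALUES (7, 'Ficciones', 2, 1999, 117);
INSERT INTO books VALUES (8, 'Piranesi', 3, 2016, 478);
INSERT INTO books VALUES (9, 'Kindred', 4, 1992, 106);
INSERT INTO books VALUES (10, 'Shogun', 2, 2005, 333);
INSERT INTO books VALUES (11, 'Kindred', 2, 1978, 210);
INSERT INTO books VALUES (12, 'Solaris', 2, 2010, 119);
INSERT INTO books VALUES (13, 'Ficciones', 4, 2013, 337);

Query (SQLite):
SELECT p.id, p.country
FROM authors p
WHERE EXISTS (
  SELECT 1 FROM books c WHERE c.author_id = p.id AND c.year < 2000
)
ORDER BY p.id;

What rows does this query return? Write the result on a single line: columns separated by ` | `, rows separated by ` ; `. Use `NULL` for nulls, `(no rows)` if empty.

For each authors row, check whether any books with matching author_id has year < 2000.
Keep rows where that is true.

2 | Chile ; 4 | Chile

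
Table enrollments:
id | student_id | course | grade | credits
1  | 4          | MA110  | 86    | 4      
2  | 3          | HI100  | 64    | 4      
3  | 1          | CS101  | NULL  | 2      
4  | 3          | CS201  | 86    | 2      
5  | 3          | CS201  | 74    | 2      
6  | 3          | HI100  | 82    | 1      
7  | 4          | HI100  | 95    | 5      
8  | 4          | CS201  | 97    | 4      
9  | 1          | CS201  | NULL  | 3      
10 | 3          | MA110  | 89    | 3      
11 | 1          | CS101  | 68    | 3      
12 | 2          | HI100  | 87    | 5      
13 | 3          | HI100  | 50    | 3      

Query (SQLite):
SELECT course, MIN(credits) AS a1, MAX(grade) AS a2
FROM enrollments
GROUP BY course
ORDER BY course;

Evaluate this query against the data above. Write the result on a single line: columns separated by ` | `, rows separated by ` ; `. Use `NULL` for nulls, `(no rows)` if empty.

CS101 | 2 | 68 ; CS201 | 2 | 97 ; HI100 | 1 | 95 ; MA110 | 3 | 89

Group enrollments by course.
Per group compute: MIN(credits), MAX(grade).
  CS101: ids {3, 11} → MIN(credits)=2, MAX(grade)=68
  CS201: ids {4, 5, 8, 9} → MIN(credits)=2, MAX(grade)=97
  HI100: ids {2, 6, 7, 12, 13} → MIN(credits)=1, MAX(grade)=95
  MA110: ids {1, 10} → MIN(credits)=3, MAX(grade)=89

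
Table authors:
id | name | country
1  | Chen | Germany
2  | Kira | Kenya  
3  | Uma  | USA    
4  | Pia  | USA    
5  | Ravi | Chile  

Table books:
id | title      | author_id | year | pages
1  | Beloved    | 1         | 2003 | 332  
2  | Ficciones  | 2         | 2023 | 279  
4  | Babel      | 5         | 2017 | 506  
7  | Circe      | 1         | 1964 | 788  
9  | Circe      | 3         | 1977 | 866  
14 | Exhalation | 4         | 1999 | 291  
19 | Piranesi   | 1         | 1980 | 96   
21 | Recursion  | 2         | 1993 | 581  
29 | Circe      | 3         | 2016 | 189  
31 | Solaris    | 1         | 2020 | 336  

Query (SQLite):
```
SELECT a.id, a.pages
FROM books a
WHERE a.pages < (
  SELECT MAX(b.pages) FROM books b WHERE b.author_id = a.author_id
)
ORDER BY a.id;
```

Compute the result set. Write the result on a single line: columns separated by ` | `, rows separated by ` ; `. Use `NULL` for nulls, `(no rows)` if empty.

For each books row a, compute MAX(pages) over rows sharing a.author_id.
Keep row a if a.pages < that per-group MAX.
  author_id=1: MAX(pages) = 788
  author_id=2: MAX(pages) = 581
  author_id=3: MAX(pages) = 866
  author_id=4: MAX(pages) = 291
  author_id=5: MAX(pages) = 506

1 | 332 ; 2 | 279 ; 19 | 96 ; 29 | 189 ; 31 | 336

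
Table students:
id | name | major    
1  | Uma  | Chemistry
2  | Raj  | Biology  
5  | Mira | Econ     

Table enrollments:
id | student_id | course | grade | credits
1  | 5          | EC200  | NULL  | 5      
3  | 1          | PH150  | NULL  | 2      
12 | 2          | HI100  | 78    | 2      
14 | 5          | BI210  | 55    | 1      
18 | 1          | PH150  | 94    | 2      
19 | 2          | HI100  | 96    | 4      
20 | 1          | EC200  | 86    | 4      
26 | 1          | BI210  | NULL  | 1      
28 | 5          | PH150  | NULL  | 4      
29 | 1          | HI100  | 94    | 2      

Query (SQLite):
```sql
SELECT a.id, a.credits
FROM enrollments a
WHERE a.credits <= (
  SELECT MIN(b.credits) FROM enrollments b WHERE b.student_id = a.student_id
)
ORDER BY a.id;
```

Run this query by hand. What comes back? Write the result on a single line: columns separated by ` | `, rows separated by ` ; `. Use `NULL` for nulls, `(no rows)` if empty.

12 | 2 ; 14 | 1 ; 26 | 1

For each enrollments row a, compute MIN(credits) over rows sharing a.student_id.
Keep row a if a.credits <= that per-group MIN.
  student_id=1: MIN(credits) = 1
  student_id=2: MIN(credits) = 2
  student_id=5: MIN(credits) = 1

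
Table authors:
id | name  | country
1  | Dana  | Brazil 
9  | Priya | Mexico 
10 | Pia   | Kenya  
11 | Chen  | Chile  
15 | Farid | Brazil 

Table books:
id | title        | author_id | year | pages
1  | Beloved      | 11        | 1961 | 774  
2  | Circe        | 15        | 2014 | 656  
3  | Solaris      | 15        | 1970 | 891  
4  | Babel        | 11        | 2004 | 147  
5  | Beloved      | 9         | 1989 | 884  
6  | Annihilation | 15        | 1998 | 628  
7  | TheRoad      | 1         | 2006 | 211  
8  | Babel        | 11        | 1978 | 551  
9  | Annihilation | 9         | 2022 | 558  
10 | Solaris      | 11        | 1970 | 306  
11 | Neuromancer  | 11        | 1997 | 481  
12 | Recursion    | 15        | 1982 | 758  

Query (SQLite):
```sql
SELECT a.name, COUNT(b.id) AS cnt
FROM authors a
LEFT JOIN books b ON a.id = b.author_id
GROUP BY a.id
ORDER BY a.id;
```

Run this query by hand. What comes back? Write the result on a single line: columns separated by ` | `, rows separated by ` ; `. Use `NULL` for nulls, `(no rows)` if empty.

LEFT JOIN keeps every authors row; unmatched ones get NULL for books columns.
Group by authors.id and compute COUNT(b.id). COUNT(col) of an all-NULL group is 0.
  1: ids {7} → COUNT(b.id)=1
  9: ids {5, 9} → COUNT(b.id)=2
  10: ids {—} → COUNT(b.id)=0
  11: ids {1, 4, 8, 10, 11} → COUNT(b.id)=5
  15: ids {2, 3, 6, 12} → COUNT(b.id)=4

Dana | 1 ; Priya | 2 ; Pia | 0 ; Chen | 5 ; Farid | 4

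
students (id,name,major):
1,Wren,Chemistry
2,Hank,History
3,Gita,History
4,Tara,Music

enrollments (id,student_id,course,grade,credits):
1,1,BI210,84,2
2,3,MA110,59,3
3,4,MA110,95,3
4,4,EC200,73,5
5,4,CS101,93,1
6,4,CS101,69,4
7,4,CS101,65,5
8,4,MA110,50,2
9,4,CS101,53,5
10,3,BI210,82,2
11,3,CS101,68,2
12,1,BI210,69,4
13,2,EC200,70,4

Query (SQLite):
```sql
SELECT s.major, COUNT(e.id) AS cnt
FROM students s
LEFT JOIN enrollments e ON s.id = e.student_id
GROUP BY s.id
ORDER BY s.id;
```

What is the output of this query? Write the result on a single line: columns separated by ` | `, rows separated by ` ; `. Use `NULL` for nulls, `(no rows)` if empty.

LEFT JOIN keeps every students row; unmatched ones get NULL for enrollments columns.
Group by students.id and compute COUNT(e.id). COUNT(col) of an all-NULL group is 0.
  1: ids {1, 12} → COUNT(e.id)=2
  2: ids {13} → COUNT(e.id)=1
  3: ids {2, 10, 11} → COUNT(e.id)=3
  4: ids {3, 4, 5, 6, 7, 8, 9} → COUNT(e.id)=7

Chemistry | 2 ; History | 1 ; History | 3 ; Music | 7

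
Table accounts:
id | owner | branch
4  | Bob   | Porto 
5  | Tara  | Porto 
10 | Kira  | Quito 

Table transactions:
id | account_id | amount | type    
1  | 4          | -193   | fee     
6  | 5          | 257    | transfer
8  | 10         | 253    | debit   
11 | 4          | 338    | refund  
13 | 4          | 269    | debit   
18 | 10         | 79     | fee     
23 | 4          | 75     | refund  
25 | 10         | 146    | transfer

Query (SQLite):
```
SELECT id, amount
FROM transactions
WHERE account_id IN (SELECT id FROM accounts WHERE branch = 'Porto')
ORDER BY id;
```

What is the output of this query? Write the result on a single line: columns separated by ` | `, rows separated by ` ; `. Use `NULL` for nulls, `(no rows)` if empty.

Inner query: accounts.id where branch = 'Porto'.
Outer: keep transactions rows whose account_id is in that set.
Inner query → {4, 5}

1 | -193 ; 6 | 257 ; 11 | 338 ; 13 | 269 ; 23 | 75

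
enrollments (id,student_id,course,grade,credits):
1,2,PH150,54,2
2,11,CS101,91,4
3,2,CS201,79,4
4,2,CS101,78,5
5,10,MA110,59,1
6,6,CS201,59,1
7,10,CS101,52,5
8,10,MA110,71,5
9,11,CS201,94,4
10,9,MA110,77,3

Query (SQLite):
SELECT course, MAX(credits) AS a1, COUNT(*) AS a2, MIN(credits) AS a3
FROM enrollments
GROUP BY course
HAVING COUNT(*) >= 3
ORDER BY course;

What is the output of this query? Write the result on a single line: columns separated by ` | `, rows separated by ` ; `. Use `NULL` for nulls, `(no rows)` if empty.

Group enrollments by course.
Per group compute: MAX(credits), COUNT(*), MIN(credits).
HAVING: drop groups with fewer than 3 rows.
  CS101: ids {2, 4, 7} → MAX(credits)=5, COUNT(*)=3, MIN(credits)=4
  CS201: ids {3, 6, 9} → MAX(credits)=4, COUNT(*)=3, MIN(credits)=1
  MA110: ids {5, 8, 10} → MAX(credits)=5, COUNT(*)=3, MIN(credits)=1
  PH150: ids {1} → MAX(credits)=2, COUNT(*)=1, MIN(credits)=2

CS101 | 5 | 3 | 4 ; CS201 | 4 | 3 | 1 ; MA110 | 5 | 3 | 1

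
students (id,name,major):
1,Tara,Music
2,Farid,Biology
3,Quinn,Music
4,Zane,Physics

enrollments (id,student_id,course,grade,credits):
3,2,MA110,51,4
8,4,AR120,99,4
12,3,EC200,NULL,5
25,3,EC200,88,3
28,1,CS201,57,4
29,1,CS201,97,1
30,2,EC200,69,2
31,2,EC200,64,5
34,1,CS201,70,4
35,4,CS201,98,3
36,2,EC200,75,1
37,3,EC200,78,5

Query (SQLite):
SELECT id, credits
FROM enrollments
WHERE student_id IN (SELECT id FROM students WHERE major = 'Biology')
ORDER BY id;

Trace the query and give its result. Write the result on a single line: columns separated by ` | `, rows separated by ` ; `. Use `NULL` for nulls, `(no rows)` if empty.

Inner query: students.id where major = 'Biology'.
Outer: keep enrollments rows whose student_id is in that set.
Inner query → {2}

3 | 4 ; 30 | 2 ; 31 | 5 ; 36 | 1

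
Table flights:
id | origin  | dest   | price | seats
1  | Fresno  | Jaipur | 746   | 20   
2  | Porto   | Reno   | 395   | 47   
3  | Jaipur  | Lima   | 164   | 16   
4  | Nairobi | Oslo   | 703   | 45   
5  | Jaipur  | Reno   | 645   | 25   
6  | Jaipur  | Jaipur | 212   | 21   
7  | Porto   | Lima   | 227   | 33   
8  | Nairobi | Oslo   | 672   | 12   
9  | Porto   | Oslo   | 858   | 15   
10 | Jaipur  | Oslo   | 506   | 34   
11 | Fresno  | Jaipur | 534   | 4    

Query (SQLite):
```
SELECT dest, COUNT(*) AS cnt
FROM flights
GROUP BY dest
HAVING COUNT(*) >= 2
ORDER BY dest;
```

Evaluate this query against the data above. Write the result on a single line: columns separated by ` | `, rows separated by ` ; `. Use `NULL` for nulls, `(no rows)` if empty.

Jaipur | 3 ; Lima | 2 ; Oslo | 4 ; Reno | 2

Partition flights by dest; compute COUNT(*) within each group.
HAVING: keep groups with count ≥ 2.
  Jaipur: ids {1, 6, 11} → COUNT(*)=3
  Lima: ids {3, 7} → COUNT(*)=2
  Oslo: ids {4, 8, 9, 10} → COUNT(*)=4
  Reno: ids {2, 5} → COUNT(*)=2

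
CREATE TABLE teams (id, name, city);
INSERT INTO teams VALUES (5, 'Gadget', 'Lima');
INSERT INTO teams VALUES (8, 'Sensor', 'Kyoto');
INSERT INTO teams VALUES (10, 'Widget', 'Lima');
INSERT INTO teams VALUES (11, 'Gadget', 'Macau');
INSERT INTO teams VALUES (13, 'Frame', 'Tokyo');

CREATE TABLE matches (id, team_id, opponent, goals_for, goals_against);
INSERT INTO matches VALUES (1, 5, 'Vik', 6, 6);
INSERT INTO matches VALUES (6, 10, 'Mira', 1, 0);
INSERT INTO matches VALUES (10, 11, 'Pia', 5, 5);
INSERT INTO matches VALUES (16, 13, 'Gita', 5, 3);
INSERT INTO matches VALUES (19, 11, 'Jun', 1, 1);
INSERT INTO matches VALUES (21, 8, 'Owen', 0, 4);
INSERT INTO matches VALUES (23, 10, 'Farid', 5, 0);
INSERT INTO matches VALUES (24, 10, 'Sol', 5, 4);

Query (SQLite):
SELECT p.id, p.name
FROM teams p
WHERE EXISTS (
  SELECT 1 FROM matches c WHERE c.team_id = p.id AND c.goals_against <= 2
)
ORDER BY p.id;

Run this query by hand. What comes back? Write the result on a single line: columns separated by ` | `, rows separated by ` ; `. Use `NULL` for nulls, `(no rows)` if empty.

10 | Widget ; 11 | Gadget

For each teams row, check whether any matches with matching team_id has goals_against <= 2.
Keep rows where that is true.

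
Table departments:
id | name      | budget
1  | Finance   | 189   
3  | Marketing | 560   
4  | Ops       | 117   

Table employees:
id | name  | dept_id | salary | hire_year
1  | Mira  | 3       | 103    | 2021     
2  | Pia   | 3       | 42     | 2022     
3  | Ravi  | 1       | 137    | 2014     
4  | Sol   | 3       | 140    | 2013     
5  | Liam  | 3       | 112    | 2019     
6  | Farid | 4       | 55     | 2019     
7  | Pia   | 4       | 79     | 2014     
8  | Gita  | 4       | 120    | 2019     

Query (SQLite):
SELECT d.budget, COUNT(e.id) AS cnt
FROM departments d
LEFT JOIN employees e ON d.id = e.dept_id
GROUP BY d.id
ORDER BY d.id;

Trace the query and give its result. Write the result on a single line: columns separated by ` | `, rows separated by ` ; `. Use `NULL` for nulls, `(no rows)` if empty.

LEFT JOIN keeps every departments row; unmatched ones get NULL for employees columns.
Group by departments.id and compute COUNT(e.id). COUNT(col) of an all-NULL group is 0.
  1: ids {3} → COUNT(e.id)=1
  3: ids {1, 2, 4, 5} → COUNT(e.id)=4
  4: ids {6, 7, 8} → COUNT(e.id)=3

189 | 1 ; 560 | 4 ; 117 | 3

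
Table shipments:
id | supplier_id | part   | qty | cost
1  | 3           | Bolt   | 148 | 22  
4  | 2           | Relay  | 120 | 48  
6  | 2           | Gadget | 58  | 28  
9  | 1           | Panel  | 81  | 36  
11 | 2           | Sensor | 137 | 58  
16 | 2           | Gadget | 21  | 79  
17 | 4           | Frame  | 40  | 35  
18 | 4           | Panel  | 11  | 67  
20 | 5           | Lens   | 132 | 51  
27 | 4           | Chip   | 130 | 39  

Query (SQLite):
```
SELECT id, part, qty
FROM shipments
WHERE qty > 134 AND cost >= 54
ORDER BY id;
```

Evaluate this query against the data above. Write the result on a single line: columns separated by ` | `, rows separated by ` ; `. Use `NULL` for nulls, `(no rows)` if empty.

11 | Sensor | 137

qty > 134: ids {1, 11}
cost >= 54: ids {11, 16, 18}
Combine with AND.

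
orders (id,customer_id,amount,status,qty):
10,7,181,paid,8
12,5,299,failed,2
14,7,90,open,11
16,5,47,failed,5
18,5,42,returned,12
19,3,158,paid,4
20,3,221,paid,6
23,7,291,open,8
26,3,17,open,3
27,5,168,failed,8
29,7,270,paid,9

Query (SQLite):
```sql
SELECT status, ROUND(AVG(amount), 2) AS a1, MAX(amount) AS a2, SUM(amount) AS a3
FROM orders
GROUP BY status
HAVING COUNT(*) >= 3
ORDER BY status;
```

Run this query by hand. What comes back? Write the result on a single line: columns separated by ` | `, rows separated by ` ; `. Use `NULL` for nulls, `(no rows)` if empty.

Group orders by status.
Per group compute: ROUND(AVG(amount), 2), MAX(amount), SUM(amount).
HAVING: drop groups with fewer than 3 rows.
  failed: ids {12, 16, 27} → ROUND(AVG(amount), 2)=171.33, MAX(amount)=299, SUM(amount)=514
  open: ids {14, 23, 26} → ROUND(AVG(amount), 2)=132.67, MAX(amount)=291, SUM(amount)=398
  paid: ids {10, 19, 20, 29} → ROUND(AVG(amount), 2)=207.5, MAX(amount)=270, SUM(amount)=830
  returned: ids {18} → ROUND(AVG(amount), 2)=42, MAX(amount)=42, SUM(amount)=42

failed | 171.33 | 299 | 514 ; open | 132.67 | 291 | 398 ; paid | 207.5 | 270 | 830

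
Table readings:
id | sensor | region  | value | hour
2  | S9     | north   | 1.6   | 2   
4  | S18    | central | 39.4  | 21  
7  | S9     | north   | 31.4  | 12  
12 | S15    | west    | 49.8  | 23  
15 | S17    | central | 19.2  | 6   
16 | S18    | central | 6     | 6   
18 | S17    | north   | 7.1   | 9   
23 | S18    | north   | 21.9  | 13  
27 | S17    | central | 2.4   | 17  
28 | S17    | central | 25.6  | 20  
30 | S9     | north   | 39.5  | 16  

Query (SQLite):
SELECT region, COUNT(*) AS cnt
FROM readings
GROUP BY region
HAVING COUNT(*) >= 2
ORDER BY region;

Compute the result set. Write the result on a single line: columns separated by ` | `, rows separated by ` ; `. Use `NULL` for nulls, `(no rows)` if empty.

central | 5 ; north | 5

Partition readings by region; compute COUNT(*) within each group.
HAVING: keep groups with count ≥ 2.
  central: ids {4, 15, 16, 27, 28} → COUNT(*)=5
  north: ids {2, 7, 18, 23, 30} → COUNT(*)=5
  west: ids {12} → COUNT(*)=1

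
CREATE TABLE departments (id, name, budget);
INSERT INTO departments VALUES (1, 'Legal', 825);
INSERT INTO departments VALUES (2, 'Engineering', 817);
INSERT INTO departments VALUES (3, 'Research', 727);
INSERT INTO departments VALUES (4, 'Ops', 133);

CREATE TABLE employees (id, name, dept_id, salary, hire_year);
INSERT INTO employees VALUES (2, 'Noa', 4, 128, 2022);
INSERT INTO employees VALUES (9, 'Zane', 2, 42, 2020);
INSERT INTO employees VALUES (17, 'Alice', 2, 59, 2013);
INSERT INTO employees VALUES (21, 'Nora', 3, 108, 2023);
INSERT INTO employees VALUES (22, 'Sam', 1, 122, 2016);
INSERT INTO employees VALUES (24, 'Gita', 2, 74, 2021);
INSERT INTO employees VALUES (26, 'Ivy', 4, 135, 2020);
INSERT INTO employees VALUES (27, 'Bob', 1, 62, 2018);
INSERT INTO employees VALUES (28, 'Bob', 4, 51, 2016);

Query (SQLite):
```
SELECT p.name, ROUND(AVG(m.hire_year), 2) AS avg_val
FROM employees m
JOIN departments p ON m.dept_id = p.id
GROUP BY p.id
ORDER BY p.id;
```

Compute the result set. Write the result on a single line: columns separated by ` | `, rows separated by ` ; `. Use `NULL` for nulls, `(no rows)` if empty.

Join each employees row to its departments via dept_id.
Group joined rows by departments.id; compute ROUND(AVG(m.hire_year), 2) per group.
  1: ids {22, 27} → ROUND(AVG(m.hire_year), 2)=2017
  2: ids {9, 17, 24} → ROUND(AVG(m.hire_year), 2)=2018
  3: ids {21} → ROUND(AVG(m.hire_year), 2)=2023
  4: ids {2, 26, 28} → ROUND(AVG(m.hire_year), 2)=2019.33

Legal | 2017 ; Engineering | 2018 ; Research | 2023 ; Ops | 2019.33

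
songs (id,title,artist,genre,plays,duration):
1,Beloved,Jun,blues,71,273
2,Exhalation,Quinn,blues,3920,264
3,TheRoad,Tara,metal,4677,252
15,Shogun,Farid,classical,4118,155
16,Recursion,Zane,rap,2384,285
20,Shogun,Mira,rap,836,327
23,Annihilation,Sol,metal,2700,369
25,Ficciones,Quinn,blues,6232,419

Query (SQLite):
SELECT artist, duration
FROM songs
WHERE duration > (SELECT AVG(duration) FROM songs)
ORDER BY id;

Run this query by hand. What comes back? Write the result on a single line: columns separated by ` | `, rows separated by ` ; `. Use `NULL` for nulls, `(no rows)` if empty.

Mira | 327 ; Sol | 369 ; Quinn | 419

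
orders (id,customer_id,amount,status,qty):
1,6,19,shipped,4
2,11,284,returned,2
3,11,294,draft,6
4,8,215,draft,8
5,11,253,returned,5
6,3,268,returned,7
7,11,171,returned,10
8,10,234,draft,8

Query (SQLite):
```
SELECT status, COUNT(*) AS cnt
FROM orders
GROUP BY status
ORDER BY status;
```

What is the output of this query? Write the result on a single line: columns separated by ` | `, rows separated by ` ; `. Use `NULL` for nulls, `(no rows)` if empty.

Partition orders by status; compute COUNT(*) within each group.
  draft: ids {3, 4, 8} → COUNT(*)=3
  returned: ids {2, 5, 6, 7} → COUNT(*)=4
  shipped: ids {1} → COUNT(*)=1

draft | 3 ; returned | 4 ; shipped | 1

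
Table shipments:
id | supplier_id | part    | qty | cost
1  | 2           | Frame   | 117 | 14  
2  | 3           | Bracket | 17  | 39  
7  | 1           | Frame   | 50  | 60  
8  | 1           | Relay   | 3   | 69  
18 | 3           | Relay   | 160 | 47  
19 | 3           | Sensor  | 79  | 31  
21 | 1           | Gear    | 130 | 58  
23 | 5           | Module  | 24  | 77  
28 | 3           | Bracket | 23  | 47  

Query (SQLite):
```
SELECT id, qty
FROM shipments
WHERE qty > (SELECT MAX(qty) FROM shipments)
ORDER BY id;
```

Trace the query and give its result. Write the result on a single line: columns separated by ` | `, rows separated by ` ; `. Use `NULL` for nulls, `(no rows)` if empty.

Scalar subquery: MAX(qty) over all shipments rows = 160.
Keep rows where qty > that value.

(no rows)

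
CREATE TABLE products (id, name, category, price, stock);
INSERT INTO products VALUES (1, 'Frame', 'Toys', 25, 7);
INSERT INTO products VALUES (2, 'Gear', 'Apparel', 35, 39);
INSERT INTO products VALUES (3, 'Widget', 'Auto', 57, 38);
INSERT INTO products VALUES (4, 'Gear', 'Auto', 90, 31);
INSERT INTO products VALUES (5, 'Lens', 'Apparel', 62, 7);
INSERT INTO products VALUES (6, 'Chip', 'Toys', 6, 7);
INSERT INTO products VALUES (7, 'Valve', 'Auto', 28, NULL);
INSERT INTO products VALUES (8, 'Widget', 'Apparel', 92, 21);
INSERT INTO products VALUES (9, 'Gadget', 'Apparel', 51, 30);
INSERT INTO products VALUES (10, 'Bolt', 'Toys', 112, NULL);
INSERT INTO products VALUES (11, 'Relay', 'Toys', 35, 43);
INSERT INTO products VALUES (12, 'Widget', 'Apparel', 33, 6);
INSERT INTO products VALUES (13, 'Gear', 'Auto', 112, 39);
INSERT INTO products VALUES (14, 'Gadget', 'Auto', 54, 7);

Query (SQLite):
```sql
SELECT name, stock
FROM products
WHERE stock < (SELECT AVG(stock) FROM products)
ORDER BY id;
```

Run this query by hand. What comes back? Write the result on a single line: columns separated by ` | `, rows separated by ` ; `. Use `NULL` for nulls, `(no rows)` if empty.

Frame | 7 ; Lens | 7 ; Chip | 7 ; Widget | 21 ; Widget | 6 ; Gadget | 7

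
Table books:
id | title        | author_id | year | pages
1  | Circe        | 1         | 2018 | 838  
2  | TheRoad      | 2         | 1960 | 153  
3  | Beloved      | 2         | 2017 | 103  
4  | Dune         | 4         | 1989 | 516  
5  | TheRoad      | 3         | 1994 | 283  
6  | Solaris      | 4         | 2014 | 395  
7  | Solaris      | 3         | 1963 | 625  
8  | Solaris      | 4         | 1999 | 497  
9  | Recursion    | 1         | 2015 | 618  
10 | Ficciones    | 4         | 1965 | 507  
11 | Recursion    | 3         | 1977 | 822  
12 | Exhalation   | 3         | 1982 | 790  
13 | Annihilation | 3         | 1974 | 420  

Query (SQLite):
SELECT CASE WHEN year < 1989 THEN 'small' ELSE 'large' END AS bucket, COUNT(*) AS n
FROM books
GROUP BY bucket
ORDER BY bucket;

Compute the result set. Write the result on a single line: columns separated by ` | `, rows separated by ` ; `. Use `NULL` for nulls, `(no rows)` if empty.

Bucket rows by year < 1989 → 'small' else 'large'; count each bucket.

large | 7 ; small | 6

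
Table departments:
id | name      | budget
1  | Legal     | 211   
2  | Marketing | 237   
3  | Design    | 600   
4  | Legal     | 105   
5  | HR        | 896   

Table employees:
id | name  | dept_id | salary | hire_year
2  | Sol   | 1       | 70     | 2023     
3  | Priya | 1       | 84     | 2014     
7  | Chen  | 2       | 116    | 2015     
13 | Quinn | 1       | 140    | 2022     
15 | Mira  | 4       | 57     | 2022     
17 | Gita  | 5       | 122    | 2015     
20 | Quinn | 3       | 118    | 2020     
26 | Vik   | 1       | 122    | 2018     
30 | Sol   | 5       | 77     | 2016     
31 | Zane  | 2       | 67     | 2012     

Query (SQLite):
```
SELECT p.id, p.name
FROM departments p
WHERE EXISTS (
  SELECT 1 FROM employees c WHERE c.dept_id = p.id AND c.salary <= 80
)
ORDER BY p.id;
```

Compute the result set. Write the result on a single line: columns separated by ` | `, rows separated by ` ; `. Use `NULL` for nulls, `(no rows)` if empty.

1 | Legal ; 2 | Marketing ; 4 | Legal ; 5 | HR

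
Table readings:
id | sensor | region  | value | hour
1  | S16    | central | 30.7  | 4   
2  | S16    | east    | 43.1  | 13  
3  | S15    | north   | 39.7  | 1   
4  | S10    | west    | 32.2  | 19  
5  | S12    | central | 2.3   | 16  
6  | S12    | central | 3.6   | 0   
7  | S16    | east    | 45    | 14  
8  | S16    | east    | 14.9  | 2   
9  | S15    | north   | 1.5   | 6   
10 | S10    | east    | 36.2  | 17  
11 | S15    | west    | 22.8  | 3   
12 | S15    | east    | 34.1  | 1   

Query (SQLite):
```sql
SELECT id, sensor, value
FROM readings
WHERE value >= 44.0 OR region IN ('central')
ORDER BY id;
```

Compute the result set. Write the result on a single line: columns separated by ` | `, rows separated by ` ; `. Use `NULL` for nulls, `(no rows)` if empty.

value >= 44.0: ids {7}
region IN ('central'): ids {1, 5, 6}
Combine with OR.

1 | S16 | 30.7 ; 5 | S12 | 2.3 ; 6 | S12 | 3.6 ; 7 | S16 | 45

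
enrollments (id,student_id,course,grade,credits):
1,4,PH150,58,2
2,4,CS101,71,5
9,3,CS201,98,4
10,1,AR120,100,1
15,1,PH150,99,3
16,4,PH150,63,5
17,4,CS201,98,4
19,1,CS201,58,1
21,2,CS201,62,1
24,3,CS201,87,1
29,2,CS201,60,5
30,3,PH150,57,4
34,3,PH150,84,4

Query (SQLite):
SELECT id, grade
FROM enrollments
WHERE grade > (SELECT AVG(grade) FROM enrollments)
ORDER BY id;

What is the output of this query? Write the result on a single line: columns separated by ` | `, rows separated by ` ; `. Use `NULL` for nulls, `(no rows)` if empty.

9 | 98 ; 10 | 100 ; 15 | 99 ; 17 | 98 ; 24 | 87 ; 34 | 84

Scalar subquery: AVG(grade) over all enrollments rows = 76.538462 (≈; comparison uses full precision).
Keep rows where grade > that value.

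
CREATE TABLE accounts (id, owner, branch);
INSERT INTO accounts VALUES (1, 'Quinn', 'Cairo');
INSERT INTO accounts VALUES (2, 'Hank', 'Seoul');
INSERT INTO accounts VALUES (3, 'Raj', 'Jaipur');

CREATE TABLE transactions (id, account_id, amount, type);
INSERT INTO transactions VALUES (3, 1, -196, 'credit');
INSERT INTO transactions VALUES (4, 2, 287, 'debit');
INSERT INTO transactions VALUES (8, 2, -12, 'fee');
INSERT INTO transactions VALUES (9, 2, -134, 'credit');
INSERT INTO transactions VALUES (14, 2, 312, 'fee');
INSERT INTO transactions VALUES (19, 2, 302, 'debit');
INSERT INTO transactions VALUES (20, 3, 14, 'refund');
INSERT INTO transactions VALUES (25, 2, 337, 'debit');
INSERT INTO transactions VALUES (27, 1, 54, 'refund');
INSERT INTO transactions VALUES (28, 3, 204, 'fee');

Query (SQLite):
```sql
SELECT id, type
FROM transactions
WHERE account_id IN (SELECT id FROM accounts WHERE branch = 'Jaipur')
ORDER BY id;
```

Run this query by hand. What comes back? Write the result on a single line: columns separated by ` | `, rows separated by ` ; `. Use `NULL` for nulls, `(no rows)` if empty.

20 | refund ; 28 | fee

Inner query: accounts.id where branch = 'Jaipur'.
Outer: keep transactions rows whose account_id is in that set.
Inner query → {3}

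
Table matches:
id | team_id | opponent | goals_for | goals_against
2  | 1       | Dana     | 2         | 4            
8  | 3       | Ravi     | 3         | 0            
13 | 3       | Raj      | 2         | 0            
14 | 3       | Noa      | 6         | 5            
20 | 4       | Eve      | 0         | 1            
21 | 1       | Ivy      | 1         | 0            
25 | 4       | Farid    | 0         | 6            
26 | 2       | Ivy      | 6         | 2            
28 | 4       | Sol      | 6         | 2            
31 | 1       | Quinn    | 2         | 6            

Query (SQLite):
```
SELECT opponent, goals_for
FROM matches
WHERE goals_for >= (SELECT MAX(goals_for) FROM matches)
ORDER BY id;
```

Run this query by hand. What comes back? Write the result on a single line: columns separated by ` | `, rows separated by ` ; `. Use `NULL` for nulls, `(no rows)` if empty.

Scalar subquery: MAX(goals_for) over all matches rows = 6.
Keep rows where goals_for >= that value.

Noa | 6 ; Ivy | 6 ; Sol | 6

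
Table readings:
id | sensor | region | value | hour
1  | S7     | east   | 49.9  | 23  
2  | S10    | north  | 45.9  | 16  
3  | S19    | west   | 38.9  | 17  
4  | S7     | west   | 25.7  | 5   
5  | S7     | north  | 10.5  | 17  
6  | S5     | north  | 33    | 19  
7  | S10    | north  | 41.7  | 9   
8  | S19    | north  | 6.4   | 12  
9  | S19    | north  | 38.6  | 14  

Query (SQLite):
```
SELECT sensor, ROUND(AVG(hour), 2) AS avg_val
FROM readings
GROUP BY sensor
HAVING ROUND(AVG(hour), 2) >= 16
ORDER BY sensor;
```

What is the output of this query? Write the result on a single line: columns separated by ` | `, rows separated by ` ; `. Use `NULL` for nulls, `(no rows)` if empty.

S5 | 19

Partition readings by sensor; compute ROUND(AVG(hour), 2) within each group.
HAVING: keep groups where ROUND(AVG(hour), 2) >= 16.
  S10: ids {2, 7} → ROUND(AVG(hour), 2)=12.5
  S19: ids {3, 8, 9} → ROUND(AVG(hour), 2)=14.33
  S5: ids {6} → ROUND(AVG(hour), 2)=19
  S7: ids {1, 4, 5} → ROUND(AVG(hour), 2)=15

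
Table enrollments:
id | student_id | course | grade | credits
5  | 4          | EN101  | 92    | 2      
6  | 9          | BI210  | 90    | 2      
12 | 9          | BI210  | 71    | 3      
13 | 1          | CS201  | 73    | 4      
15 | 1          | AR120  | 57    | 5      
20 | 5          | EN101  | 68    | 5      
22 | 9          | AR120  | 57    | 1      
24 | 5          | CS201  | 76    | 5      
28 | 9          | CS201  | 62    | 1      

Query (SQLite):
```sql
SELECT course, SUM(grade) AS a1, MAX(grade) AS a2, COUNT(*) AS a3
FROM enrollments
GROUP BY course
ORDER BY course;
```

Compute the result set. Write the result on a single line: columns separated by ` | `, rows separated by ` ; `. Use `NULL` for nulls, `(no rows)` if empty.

AR120 | 114 | 57 | 2 ; BI210 | 161 | 90 | 2 ; CS201 | 211 | 76 | 3 ; EN101 | 160 | 92 | 2

Group enrollments by course.
Per group compute: SUM(grade), MAX(grade), COUNT(*).
  AR120: ids {15, 22} → SUM(grade)=114, MAX(grade)=57, COUNT(*)=2
  BI210: ids {6, 12} → SUM(grade)=161, MAX(grade)=90, COUNT(*)=2
  CS201: ids {13, 24, 28} → SUM(grade)=211, MAX(grade)=76, COUNT(*)=3
  EN101: ids {5, 20} → SUM(grade)=160, MAX(grade)=92, COUNT(*)=2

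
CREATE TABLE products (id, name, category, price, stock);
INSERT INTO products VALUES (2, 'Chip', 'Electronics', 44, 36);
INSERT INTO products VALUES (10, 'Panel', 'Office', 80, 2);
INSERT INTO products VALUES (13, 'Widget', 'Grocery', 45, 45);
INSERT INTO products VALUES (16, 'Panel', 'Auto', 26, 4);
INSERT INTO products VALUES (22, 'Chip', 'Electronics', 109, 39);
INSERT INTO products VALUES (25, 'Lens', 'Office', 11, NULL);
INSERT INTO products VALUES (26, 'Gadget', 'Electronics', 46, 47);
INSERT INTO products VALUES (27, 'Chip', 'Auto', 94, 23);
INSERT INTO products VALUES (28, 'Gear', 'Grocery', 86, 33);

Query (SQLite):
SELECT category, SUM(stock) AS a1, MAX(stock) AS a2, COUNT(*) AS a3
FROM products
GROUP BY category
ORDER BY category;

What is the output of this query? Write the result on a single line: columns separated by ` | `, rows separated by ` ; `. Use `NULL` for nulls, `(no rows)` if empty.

Group products by category.
Per group compute: SUM(stock), MAX(stock), COUNT(*).
  Auto: ids {16, 27} → SUM(stock)=27, MAX(stock)=23, COUNT(*)=2
  Electronics: ids {2, 22, 26} → SUM(stock)=122, MAX(stock)=47, COUNT(*)=3
  Grocery: ids {13, 28} → SUM(stock)=78, MAX(stock)=45, COUNT(*)=2
  Office: ids {10, 25} → SUM(stock)=2, MAX(stock)=2, COUNT(*)=2

Auto | 27 | 23 | 2 ; Electronics | 122 | 47 | 3 ; Grocery | 78 | 45 | 2 ; Office | 2 | 2 | 2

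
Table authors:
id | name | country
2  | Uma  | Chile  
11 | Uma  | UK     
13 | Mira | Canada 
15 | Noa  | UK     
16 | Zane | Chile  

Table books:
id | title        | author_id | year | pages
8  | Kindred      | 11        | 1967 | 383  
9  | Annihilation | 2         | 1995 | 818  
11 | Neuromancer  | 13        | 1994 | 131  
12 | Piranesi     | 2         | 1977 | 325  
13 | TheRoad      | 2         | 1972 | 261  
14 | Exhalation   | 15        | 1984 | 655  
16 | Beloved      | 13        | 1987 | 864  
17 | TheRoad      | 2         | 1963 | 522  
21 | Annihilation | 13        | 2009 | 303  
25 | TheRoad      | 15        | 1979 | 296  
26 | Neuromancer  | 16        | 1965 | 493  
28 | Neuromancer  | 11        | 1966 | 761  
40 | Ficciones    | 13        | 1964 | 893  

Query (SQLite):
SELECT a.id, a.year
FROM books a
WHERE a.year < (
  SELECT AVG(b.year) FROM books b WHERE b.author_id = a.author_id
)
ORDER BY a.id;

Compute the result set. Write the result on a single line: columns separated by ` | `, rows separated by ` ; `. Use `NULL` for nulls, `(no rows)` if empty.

For each books row a, compute AVG(year) over rows sharing a.author_id.
Keep row a if a.year < that per-group AVG.
  author_id=2: AVG(year) = 1976.75
  author_id=11: AVG(year) = 1966.5
  author_id=13: AVG(year) = 1988.5
  author_id=15: AVG(year) = 1981.5
  author_id=16: AVG(year) = 1965.0

13 | 1972 ; 16 | 1987 ; 17 | 1963 ; 25 | 1979 ; 28 | 1966 ; 40 | 1964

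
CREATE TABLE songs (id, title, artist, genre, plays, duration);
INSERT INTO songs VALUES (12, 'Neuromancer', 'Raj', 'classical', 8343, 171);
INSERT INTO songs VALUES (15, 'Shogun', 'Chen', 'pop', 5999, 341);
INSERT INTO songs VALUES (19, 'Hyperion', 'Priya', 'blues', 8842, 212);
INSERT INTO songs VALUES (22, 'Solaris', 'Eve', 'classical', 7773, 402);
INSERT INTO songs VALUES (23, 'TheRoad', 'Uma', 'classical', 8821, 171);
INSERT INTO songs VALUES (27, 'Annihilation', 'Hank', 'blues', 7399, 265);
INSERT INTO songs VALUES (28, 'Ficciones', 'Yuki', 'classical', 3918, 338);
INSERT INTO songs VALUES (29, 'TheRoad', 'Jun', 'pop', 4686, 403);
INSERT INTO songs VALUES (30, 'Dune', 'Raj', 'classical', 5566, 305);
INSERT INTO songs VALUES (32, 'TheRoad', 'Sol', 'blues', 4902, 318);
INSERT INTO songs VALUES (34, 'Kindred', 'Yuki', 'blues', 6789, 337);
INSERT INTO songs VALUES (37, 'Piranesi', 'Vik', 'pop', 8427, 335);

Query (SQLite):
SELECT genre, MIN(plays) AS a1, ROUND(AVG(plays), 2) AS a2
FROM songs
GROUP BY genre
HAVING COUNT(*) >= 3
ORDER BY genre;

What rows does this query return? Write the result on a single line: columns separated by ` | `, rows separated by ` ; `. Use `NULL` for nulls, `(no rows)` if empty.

blues | 4902 | 6983 ; classical | 3918 | 6884.2 ; pop | 4686 | 6370.67

Group songs by genre.
Per group compute: MIN(plays), ROUND(AVG(plays), 2).
HAVING: drop groups with fewer than 3 rows.
  blues: ids {19, 27, 32, 34} → MIN(plays)=4902, ROUND(AVG(plays), 2)=6983
  classical: ids {12, 22, 23, 28, 30} → MIN(plays)=3918, ROUND(AVG(plays), 2)=6884.2
  pop: ids {15, 29, 37} → MIN(plays)=4686, ROUND(AVG(plays), 2)=6370.67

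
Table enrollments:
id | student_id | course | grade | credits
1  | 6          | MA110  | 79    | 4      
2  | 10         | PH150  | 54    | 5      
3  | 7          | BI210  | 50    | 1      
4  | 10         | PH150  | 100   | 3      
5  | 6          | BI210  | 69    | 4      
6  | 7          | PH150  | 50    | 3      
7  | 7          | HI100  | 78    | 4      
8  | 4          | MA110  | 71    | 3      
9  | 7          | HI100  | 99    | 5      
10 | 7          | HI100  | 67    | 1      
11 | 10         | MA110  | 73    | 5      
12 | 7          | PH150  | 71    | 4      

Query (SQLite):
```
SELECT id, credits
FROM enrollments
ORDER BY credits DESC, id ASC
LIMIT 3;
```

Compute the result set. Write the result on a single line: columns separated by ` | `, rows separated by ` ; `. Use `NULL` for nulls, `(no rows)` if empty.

2 | 5 ; 9 | 5 ; 11 | 5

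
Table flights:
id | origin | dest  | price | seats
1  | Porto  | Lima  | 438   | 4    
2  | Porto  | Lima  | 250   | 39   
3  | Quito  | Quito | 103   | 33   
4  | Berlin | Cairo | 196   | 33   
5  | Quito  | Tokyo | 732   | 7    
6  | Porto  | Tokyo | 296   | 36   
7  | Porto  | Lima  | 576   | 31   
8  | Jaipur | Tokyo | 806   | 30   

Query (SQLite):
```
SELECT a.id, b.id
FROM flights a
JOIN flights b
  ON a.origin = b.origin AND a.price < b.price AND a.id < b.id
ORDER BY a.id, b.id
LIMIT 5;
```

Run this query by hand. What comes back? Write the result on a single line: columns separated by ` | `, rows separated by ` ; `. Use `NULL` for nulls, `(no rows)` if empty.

1 | 7 ; 2 | 6 ; 2 | 7 ; 3 | 5 ; 6 | 7

Pairs (a,b) with same origin, a.price < b.price, a.id < b.id.
origin groups: Berlin:{4} Jaipur:{8} Porto:{1,2,6,7} Quito:{3,5}
Ordered by (a.id, b.id); first 5.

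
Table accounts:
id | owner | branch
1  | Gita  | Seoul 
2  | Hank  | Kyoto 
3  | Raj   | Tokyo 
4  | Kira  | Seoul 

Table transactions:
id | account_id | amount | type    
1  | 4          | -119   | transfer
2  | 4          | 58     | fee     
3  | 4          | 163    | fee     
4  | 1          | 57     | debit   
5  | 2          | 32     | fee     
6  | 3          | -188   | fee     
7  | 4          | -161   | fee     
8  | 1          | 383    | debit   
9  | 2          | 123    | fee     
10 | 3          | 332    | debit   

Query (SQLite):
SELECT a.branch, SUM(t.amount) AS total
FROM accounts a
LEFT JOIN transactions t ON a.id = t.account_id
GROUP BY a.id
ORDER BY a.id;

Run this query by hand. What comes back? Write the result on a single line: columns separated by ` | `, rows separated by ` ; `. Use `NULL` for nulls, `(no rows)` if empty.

Seoul | 440 ; Kyoto | 155 ; Tokyo | 144 ; Seoul | -59

LEFT JOIN keeps every accounts row; unmatched ones get NULL for transactions columns.
Group by accounts.id and compute SUM(t.amount). SUM over an all-NULL group is NULL.
  1: ids {4, 8} → SUM(t.amount)=440
  2: ids {5, 9} → SUM(t.amount)=155
  3: ids {6, 10} → SUM(t.amount)=144
  4: ids {1, 2, 3, 7} → SUM(t.amount)=-59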